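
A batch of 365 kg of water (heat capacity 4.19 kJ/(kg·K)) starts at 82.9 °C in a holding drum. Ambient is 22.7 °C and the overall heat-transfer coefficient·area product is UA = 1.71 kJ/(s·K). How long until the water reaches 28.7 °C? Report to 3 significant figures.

2060 s

Unsteady energy balance on the tank contents: M c_p dT/dt = −UA(T − T_amb).
τ = M c_p/UA = 894.36 s; T_ss = T_amb = 22.700 °C.
T(t) = T_ss + (T₀ − T_ss)e^(−t/τ); set T = 28.7:
t = −τ ln[(T − T_ss)/(T₀ − T_ss)] = −894.36 · ln(0.099668) = 2062.3 s.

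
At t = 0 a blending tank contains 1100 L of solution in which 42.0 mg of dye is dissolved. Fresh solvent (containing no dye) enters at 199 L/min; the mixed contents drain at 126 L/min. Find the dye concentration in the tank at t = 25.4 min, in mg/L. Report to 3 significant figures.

0.00258 mg/L

Let m(t) be the amount of dye. Volume: V(t) = V₀ + (Q_in − Q_out) t = 1100 + 73.000 t; V(25.4) = 2954.2 L.
Solute balance: dm/dt = 0 − Q_out C = −Q_out m/V(t).
Separate: dm/m = −Q_out dt/V(t) ⇒ ln(m/m₀) = −(Q_out/(Q_in−Q_out)) ln(V/V₀).
m = m₀ (V₀/V)^(Q_out/(Q_in−Q_out)) = 42.0 × (1100/2954.2)^(1.7260) = 7.6331 mg.
C = m/V = 7.6331/2954.2 = 0.0025838 mg/L.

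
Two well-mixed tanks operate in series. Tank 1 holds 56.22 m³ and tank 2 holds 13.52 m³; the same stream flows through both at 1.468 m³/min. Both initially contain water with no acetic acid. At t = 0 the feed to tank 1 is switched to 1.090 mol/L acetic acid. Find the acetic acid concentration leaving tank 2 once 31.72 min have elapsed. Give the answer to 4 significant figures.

Species balance on tank i: dCᵢ/dt = (Cᵢ₋₁ − Cᵢ)/τᵢ with τᵢ = Vᵢ/Q.
τ₁ = 56.22/1.468 = 38.2970 min; τ₂ = 13.52/1.468 = 9.20981 min.
Tank 1: C₁ = C_in(1 − e^(−t/τ₁)). Tank 2 (τ₁ ≠ τ₂): C₂ = C_in[1 − (τ₁ e^(−t/τ₁) − τ₂ e^(−t/τ₂))/(τ₁ − τ₂)].
At t = 31.72: e^(−t/τ₁) = 0.436807, e^(−t/τ₂) = 0.0319318.
C₂ = 1.090·[1 − (38.2970·0.436807 − 9.20981·0.0319318)/(29.0872)] = 1.090·0.434998 = 0.474148 mol/L.

0.4741 mol/L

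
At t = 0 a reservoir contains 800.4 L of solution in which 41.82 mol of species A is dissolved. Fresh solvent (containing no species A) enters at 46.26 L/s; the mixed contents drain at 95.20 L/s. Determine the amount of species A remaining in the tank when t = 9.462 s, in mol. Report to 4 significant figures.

7.788 mol

Let m(t) be the amount of species A. Volume: V(t) = V₀ + (Q_in − Q_out) t = 800.4 − 48.9400 t; V(9.462) = 337.330 L.
Species balance (pure solvent in): dm/dt = −Q_out · m/V(t).
dm/m = −Q_out dt/(V₀ − 48.9400 t); integrating gives ln(m/m₀) = −(Q_out/(Q_in−Q_out)) ln(V/V₀).
m = m₀ (V₀/V)^(Q_out/(Q_in−Q_out)) = 41.82 × (800.4/337.330)^(-1.94524) = 7.78804 mol.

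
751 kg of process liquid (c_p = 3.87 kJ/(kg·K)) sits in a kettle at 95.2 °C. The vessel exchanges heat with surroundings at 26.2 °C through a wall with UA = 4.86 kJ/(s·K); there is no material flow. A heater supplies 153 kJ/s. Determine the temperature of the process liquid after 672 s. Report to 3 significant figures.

Heat balance on the well-mixed liquid: M c_p dT/dt = −UA(T − T_amb) + Q̇.
dT/dt = (T_ss − T)/τ with T_ss = T_amb + Q̇/UA = 26.2 + 153/4.86 = 57.681 °C, τ = M c_p/UA = 751·3.87/4.86 = 598.02 s.
T approaches T_ss exponentially: T(t) = T_ss + (T₀ − T_ss) e^(−t/τ).
T(672) = 57.681 + (37.519)·0.32507 = 69.878 °C.

69.9 °C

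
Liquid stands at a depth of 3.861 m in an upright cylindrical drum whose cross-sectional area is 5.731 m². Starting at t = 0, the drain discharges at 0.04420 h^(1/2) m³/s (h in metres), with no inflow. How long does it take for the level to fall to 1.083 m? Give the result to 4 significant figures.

239.7 s

With no inflow, A dh/dt = −0.04420 √h.
This is separable: 2 d(√h)/dt = −0.04420/A, so √h = √h₀ − (0.04420/(2A)) t.
t = 2A(√h₀ − √h)/0.04420 = 2·5.731·(√3.861 − √1.083)/0.04420
  = 11.4620 × (1.96494 − 1.04067) / 0.04420 = 239.683 s.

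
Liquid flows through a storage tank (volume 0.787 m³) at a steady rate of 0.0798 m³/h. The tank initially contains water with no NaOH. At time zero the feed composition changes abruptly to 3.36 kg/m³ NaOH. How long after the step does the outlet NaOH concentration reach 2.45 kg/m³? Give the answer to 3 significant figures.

12.9 h

Unsteady species balance (constant V, well mixed): V dC/dt = Q(C_in − C), so τ = V/Q = 9.8622 h.
C(t) = C_in + (C₀ − C_in) e^(−t/τ). Set C = 2.45 and solve for t:
e^(−t/τ) = (C − C_in)/(C₀ − C_in) = (2.45 − 3.36)/(0 − 3.36) = 0.27083
t = −τ ln(…) = 9.8622 × 1.3063 = 12.882 h.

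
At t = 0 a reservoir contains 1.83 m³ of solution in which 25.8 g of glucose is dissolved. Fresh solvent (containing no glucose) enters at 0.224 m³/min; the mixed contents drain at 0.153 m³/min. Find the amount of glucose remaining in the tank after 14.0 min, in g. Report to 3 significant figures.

10.1 g

Let m(t) be the amount of glucose. Volume: V(t) = V₀ + (Q_in − Q_out) t = 1.83 + 0.071000 t; V(14.0) = 2.8240 m³.
Species balance (pure solvent in): dm/dt = −Q_out · m/V(t).
dm/m = −Q_out dt/(V₀ + 0.071000 t); integrating gives ln(m/m₀) = −(Q_out/(Q_in−Q_out)) ln(V/V₀).
m = m₀ (V₀/V)^(Q_out/(Q_in−Q_out)) = 25.8 × (1.83/2.8240)^(2.1549) = 10.130 g.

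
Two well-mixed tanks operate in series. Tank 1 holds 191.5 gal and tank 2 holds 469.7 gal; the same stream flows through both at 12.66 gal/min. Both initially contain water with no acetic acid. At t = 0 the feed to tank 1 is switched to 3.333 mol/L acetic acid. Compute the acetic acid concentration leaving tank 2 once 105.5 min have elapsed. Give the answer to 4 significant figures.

Each tank obeys Vᵢ dCᵢ/dt = Q(Cᵢ₋₁ − Cᵢ), so τᵢ = Vᵢ/Q.
τ₁ = 191.5/12.66 = 15.1264 min; τ₂ = 469.7/12.66 = 37.1011 min.
Solving the cascade with C₁(0)=C₂(0)=0 gives C₂(t) = C_in[1 − (τ₁ e^(−t/τ₁) − τ₂ e^(−t/τ₂))/(τ₁ − τ₂)].
At t = 105.5: e^(−t/τ₁) = 0.000935369, e^(−t/τ₂) = 0.0582168.
C₂ = 3.333·[1 − (15.1264·0.000935369 − 37.1011·0.0582168)/(-21.9747)] = 3.333·0.902353 = 3.00754 mol/L.

3.008 mol/L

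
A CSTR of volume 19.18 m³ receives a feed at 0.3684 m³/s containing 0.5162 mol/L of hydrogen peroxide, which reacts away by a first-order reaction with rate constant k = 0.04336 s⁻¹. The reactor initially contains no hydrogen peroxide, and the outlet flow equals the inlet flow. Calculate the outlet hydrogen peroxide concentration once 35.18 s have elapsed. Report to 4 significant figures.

0.1409 mol/L

Species balance: V dC/dt = Q C_in − Q C − k V C.
This is linear with rate a = Q/V + k = 0.0625675 s⁻¹.
C_ss = Q C_in/(Q + kV) = 0.158467 mol/L; C(t) = C_ss + (C₀ − C_ss) e^(−a t).
C(35.18) = 0.158467 + (-0.158467)·e^(−0.0625675·35.18) = 0.158467 + (-0.158467)·0.110679 = 0.140929 mol/L.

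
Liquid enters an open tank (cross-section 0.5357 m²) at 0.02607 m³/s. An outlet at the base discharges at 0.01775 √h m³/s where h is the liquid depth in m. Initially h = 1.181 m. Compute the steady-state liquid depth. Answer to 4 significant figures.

A dh/dt = Q_in − 0.01775 √h. Steady state requires inflow = outflow:
Q_in = 0.01775 √h_ss ⇒ √h_ss = 0.02607/0.01775 = 1.46873.
h_ss = 1.46873² = 2.15717 m. (Since h₀ = 1.181 m < h_ss, the level will rise toward this value.)

2.157 m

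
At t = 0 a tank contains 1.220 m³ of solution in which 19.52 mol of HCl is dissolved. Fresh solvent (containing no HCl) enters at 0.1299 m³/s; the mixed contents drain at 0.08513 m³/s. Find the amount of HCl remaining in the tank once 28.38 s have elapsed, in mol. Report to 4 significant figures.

5.025 mol

Let m(t) be the amount of HCl. Volume: V(t) = V₀ + (Q_in − Q_out) t = 1.220 + 0.0447700 t; V(28.38) = 2.49057 m³.
Species balance (pure solvent in): dm/dt = −Q_out · m/V(t).
dm/m = −Q_out dt/(V₀ + 0.0447700 t); integrating gives ln(m/m₀) = −(Q_out/(Q_in−Q_out)) ln(V/V₀).
m = m₀ (V₀/V)^(Q_out/(Q_in−Q_out)) = 19.52 × (1.220/2.49057)^(1.90150) = 5.02494 mol.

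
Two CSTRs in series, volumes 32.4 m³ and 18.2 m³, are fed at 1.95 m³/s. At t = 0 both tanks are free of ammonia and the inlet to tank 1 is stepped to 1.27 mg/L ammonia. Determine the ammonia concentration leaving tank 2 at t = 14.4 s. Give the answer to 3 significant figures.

Species balance on tank i: dCᵢ/dt = (Cᵢ₋₁ − Cᵢ)/τᵢ with τᵢ = Vᵢ/Q.
τ₁ = 32.4/1.95 = 16.615 s; τ₂ = 18.2/1.95 = 9.3333 s.
Tank 1: C₁ = C_in(1 − e^(−t/τ₁)). Tank 2 (τ₁ ≠ τ₂): C₂ = C_in[1 − (τ₁ e^(−t/τ₁) − τ₂ e^(−t/τ₂))/(τ₁ − τ₂)].
At t = 14.4: e^(−t/τ₁) = 0.42035, e^(−t/τ₂) = 0.21377.
C₂ = 1.27·[1 − (16.615·0.42035 − 9.3333·0.21377)/(7.2821)] = 1.27·0.31488 = 0.39989 mg/L.

0.400 mg/L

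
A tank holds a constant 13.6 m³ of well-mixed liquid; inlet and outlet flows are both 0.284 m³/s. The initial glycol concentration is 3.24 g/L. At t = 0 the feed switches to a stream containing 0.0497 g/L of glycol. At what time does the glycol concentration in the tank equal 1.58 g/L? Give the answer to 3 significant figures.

35.2 s

Accumulation = in − out for the solute gives V dC/dt = Q(C_in − C), so τ = V/Q = 47.887 s.
C(t) = C_in + (C₀ − C_in) e^(−t/τ). Set C = 1.58 and solve for t:
e^(−t/τ) = (C − C_in)/(C₀ − C_in) = (1.58 − 0.0497)/(3.24 − 0.0497) = 0.47967
t = −τ ln(…) = 47.887 × 0.73465 = 35.180 s.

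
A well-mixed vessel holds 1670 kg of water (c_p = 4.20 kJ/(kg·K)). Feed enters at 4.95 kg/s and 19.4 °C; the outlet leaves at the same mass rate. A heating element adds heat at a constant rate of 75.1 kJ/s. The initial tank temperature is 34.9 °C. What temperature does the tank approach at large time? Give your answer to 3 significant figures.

M c_p dT/dt = ṁ c_p (T_in − T) + Q̇.
At steady state dT/dt = 0 ⇒ T_ss = T_in + Q̇/(ṁ c_p) = 19.4 + 75.1/(4.95·4.20) = 23.012 °C.

23.0 °C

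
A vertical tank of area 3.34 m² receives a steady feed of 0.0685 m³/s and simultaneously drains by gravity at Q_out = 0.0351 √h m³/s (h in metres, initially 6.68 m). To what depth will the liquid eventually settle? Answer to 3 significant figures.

Level balance: A dh/dt = 0.0685 − 0.0351 √h. Setting dh/dt = 0:
Q_in = 0.0351 √h_ss ⇒ √h_ss = 0.0685/0.0351 = 1.9516.
h_ss = 1.9516² = 3.8086 m. (Since h₀ = 6.68 m > h_ss, the level will fall toward this value.)

3.81 m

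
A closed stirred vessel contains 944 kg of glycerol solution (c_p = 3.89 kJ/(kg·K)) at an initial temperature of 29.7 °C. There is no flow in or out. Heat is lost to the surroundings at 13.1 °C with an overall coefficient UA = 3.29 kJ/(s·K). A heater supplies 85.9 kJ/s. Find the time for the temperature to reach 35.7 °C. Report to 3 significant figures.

First-law balance (no shaft work): M c_p dT/dt = −UA(T − T_amb) + Q̇.
τ = M c_p/UA = 1116.2 s; T_ss = T_amb + Q̇/UA = 13.1 + 85.9/3.29 = 39.209 °C.
T(t) = T_ss + (T₀ − T_ss)e^(−t/τ); set T = 35.7:
t = −τ ln[(T − T_ss)/(T₀ − T_ss)] = −1116.2 · ln(0.36905) = 1112.6 s.

1110 s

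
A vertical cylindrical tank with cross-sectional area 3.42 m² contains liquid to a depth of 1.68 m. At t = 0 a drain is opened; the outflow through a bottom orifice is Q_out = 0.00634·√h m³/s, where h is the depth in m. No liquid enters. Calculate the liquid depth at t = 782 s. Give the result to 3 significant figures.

Unsteady balance on liquid volume: A dh/dt = −0.00634 √h.
This is separable: 2 d(√h)/dt = −0.00634/A, so √h = √h₀ − (0.00634/(2A)) t.
√h = √1.68 − 0.00634·782/(2·3.42) = 1.2961 − 0.72484 = 0.57131.
h = 0.57131² = 0.32640 m.

0.326 m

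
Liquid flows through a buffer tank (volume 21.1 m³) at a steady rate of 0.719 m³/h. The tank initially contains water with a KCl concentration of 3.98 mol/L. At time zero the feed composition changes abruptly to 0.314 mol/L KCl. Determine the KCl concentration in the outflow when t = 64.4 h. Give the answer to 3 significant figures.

0.722 mol/L

Unsteady species balance (constant V, well mixed): V dC/dt = Q(C_in − C).
Rewrite as dC/dt + C/τ = C_in/τ, τ = V/Q = 29.346 h.
This is linear first-order; C(t) = C_in + (C₀ − C_in) e^(−t/τ).
C(64.4) = 0.314 + (3.98 − 0.314)·e^(−64.4/29.346) = 0.314 + (3.6660)·0.11142 = 0.72245 mol/L.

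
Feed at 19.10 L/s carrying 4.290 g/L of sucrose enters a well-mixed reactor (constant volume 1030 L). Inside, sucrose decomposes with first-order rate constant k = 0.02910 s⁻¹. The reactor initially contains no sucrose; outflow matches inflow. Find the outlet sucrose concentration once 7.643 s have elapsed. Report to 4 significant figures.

0.5096 g/L

Species balance: V dC/dt = Q C_in − Q C − k V C.
dC/dt = (Q/V) C_in − (Q/V + k) C; effective rate a = Q/V + k = 0.0185437 + 0.02910 = 0.0476437 s⁻¹.
C_ss = Q C_in/(Q + kV) = 1.66974 g/L; C(t) = C_ss + (C₀ − C_ss) e^(−a t).
C(7.643) = 1.66974 + (-1.66974)·e^(−0.0476437·7.643) = 1.66974 + (-1.66974)·0.694793 = 0.509615 g/L.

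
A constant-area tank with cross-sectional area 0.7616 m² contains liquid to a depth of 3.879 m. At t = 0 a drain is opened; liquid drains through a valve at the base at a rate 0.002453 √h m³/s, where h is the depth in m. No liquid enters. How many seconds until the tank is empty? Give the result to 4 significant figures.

1223 s

A dh/dt = −Q_out = −0.002453 √h.
∫ h^(−1/2) dh = −(0.002453/A) ∫ dt, giving 2√h = 2√h₀ − (0.002453/A) t.
Tank is empty when √h = 0: t_empty = 2A√h₀/0.002453.
t_empty = 2·0.7616·√3.879/0.002453 = 1.52320·1.96952/0.002453 = 1222.98 s.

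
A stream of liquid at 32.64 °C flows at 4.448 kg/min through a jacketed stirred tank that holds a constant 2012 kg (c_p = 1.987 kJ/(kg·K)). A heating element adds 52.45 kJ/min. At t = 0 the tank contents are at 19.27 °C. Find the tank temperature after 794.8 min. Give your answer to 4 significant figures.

Heat balance on the well-mixed liquid: M c_p dT/dt = ṁ c_p (T_in − T) + 52.45.
Rearrange: dT/dt = (T_ss − T)/τ with τ = M/ṁ = 452.338 min and T_ss = T_in + Q̇/(ṁ c_p) = 38.5745 °C.
Solution: T(t) = T_ss + (T₀ − T_ss) e^(−t/τ).
T(794.8) = 38.5745 + (-19.3045)·e^(−794.8/452.338) = 38.5745 + (-19.3045)·0.172546 = 35.2436 °C.

35.24 °C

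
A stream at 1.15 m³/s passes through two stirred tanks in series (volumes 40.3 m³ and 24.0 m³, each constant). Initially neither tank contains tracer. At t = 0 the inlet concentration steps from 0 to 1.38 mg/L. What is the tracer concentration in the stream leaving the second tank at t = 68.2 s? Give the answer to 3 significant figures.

Each tank obeys Vᵢ dCᵢ/dt = Q(Cᵢ₋₁ − Cᵢ), so τᵢ = Vᵢ/Q.
τ₁ = 40.3/1.15 = 35.043 s; τ₂ = 24.0/1.15 = 20.870 s.
Tank 1: C₁ = C_in(1 − e^(−t/τ₁)). Tank 2 (τ₁ ≠ τ₂): C₂ = C_in[1 − (τ₁ e^(−t/τ₁) − τ₂ e^(−t/τ₂))/(τ₁ − τ₂)].
At t = 68.2: e^(−t/τ₁) = 0.14282, e^(−t/τ₂) = 0.038086.
C₂ = 1.38·[1 − (35.043·0.14282 − 20.870·0.038086)/(14.174)] = 1.38·0.70296 = 0.97009 mg/L.

0.970 mg/L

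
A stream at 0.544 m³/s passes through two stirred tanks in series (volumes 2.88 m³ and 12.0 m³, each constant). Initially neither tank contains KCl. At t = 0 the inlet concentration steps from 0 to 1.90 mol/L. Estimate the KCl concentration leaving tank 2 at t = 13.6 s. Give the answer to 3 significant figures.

0.596 mol/L

Species balance on tank i: dCᵢ/dt = (Cᵢ₋₁ − Cᵢ)/τᵢ with τᵢ = Vᵢ/Q.
τ₁ = 2.88/0.544 = 5.2941 s; τ₂ = 12.0/0.544 = 22.059 s.
Solving the cascade with C₁(0)=C₂(0)=0 gives C₂(t) = C_in[1 − (τ₁ e^(−t/τ₁) − τ₂ e^(−t/τ₂))/(τ₁ − τ₂)].
At t = 13.6: e^(−t/τ₁) = 0.076621, e^(−t/τ₂) = 0.53981.
C₂ = 1.90·[1 − (5.2941·0.076621 − 22.059·0.53981)/(-16.765)] = 1.90·0.31392 = 0.59644 mol/L.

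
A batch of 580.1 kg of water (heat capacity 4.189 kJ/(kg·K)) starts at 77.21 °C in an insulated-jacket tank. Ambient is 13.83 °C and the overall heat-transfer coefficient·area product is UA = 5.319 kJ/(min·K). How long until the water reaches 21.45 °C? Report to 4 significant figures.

Heat balance on the well-mixed liquid: M c_p dT/dt = −UA(T − T_amb).
τ = M c_p/UA = 456.860 min; T_ss = T_amb = 13.8300 °C.
T(t) = T_ss + (T₀ − T_ss)e^(−t/τ); set T = 21.45:
t = −τ ln[(T − T_ss)/(T₀ − T_ss)] = −456.860 · ln(0.120227) = 967.800 min.

967.8 min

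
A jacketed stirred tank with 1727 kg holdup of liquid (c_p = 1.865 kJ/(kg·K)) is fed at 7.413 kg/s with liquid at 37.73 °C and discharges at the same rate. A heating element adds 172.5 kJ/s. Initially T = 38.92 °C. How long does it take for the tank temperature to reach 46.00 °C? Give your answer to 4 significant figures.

229.9 s

M c_p dT/dt = ṁ c_p (T_in − T) + Q̇.
τ = M/ṁ = 232.969 s; T_ss = T_in + Q̇/(ṁ c_p) = 50.2072 °C.
T(t) = T_ss + (T₀ − T_ss) e^(−t/τ). Set T = 46.00:
e^(−t/τ) = (46.00 − 50.2072)/(38.92 − 50.2072) = 0.372739
t = −232.969 · ln(0.372739) = 229.912 s.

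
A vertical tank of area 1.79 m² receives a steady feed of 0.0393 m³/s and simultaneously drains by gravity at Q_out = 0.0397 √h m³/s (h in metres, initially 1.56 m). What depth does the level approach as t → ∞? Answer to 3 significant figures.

Mass balance (ρ constant): A dh/dt = Q_in − 0.0397 √h. At steady state dh/dt = 0:
Q_in = 0.0397 √h_ss ⇒ √h_ss = 0.0393/0.0397 = 0.98992.
h_ss = 0.98992² = 0.97995 m. (Since h₀ = 1.56 m > h_ss, the level will fall toward this value.)

0.980 m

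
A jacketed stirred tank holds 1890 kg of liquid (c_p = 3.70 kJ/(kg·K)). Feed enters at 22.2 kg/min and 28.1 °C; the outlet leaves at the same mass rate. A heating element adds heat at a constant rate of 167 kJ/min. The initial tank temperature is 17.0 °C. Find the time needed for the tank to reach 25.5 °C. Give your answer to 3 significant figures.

Energy balance: M c_p dT/dt = ṁ c_p (T_in − T) + 167.
τ = M/ṁ = 85.135 min; T_ss = T_in + Q̇/(ṁ c_p) = 30.133 °C.
T(t) = T_ss + (T₀ − T_ss) e^(−t/τ). Set T = 25.5:
e^(−t/τ) = (25.5 − 30.133)/(17.0 − 30.133) = 0.35278
t = −85.135 · ln(0.35278) = 88.703 min.

88.7 min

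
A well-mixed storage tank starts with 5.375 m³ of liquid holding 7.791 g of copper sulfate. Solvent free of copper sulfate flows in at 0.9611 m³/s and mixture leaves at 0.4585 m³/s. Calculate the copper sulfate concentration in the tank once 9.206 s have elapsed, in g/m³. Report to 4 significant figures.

Let m(t) be the amount of copper sulfate. Volume: V(t) = V₀ + (Q_in − Q_out) t = 5.375 + 0.502600 t; V(9.206) = 10.0019 m³.
Solute balance: dm/dt = 0 − Q_out C = −Q_out m/V(t).
dm/m = −Q_out dt/(V₀ + 0.502600 t); integrating gives ln(m/m₀) = −(Q_out/(Q_in−Q_out)) ln(V/V₀).
m = m₀ (V₀/V)^(Q_out/(Q_in−Q_out)) = 7.791 × (5.375/10.0019)^(0.912256) = 4.42133 g.
C = m/V = 4.42133/10.0019 = 0.442047 g/m³.

0.4420 g/m³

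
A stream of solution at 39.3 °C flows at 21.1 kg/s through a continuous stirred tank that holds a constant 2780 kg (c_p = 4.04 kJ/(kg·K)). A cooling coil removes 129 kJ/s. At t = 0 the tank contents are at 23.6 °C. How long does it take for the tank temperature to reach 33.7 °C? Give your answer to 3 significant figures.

M c_p dT/dt = ṁ c_p (T_in − T) − Q̇.
τ = M/ṁ = 131.75 s; T_ss = T_in − Q̇/(ṁ c_p) = 37.787 °C.
T(t) = T_ss + (T₀ − T_ss) e^(−t/τ). Set T = 33.7:
e^(−t/τ) = (33.7 − 37.787)/(23.6 − 37.787) = 0.28807
t = −131.75 · ln(0.28807) = 163.98 s.

164 s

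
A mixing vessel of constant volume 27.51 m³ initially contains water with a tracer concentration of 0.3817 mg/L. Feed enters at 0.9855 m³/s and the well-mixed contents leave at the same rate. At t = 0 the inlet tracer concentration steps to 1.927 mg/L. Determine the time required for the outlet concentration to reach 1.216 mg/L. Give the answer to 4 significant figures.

21.67 s

Mass balance on the solute (V constant): V dC/dt = Q(C_in − C), so τ = V/Q = 27.9148 s.
C(t) = C_in + (C₀ − C_in) e^(−t/τ). Set C = 1.216 and solve for t:
e^(−t/τ) = (C − C_in)/(C₀ − C_in) = (1.216 − 1.927)/(0.3817 − 1.927) = 0.460105
t = −τ ln(…) = 27.9148 × 0.776301 = 21.6703 s.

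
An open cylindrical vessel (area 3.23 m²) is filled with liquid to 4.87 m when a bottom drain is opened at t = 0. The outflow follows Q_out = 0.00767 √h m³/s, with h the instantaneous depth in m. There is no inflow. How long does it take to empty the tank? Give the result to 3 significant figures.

1860 s

A dh/dt = −Q_out = −0.00767 √h.
Separate and integrate: 2(√h − √h₀) = −(0.00767/A) t.
Set h = 0: 2√h₀ = (0.00767/A) t_empty ⇒ t_empty = 2A√h₀/0.00767.
t_empty = 2·3.23·√4.87/0.00767 = 6.4600·2.2068/0.00767 = 1858.7 s.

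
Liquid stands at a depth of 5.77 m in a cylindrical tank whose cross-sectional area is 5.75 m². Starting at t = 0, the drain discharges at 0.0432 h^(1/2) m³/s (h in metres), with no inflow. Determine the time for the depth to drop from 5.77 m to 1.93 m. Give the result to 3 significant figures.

270 s

Unsteady balance on liquid volume: A dh/dt = −0.0432 √h.
Separate and integrate: 2(√h − √h₀) = −(0.0432/A) t.
t = 2A(√h₀ − √h)/0.0432 = 2·5.75·(√5.77 − √1.93)/0.0432
  = 11.500 × (2.4021 − 1.3892) / 0.0432 = 269.62 s.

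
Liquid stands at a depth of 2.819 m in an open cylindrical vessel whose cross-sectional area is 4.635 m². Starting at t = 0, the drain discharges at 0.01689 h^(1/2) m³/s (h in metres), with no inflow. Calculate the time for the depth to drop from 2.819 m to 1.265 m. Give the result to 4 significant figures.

A dh/dt = −Q_out = −0.01689 √h.
∫ h^(−1/2) dh = −(0.01689/A) ∫ dt, giving 2√h = 2√h₀ − (0.01689/A) t.
t = 2A(√h₀ − √h)/0.01689 = 2·4.635·(√2.819 − √1.265)/0.01689
  = 9.27000 × (1.67899 − 1.12472) / 0.01689 = 304.206 s.

304.2 s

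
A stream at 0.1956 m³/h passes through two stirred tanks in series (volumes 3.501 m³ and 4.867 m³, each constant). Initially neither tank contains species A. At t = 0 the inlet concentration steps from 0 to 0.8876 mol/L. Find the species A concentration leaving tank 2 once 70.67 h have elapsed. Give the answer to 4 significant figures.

Each tank obeys Vᵢ dCᵢ/dt = Q(Cᵢ₋₁ − Cᵢ), so τᵢ = Vᵢ/Q.
τ₁ = 3.501/0.1956 = 17.8988 h; τ₂ = 4.867/0.1956 = 24.8824 h.
Solving the cascade with C₁(0)=C₂(0)=0 gives C₂(t) = C_in[1 − (τ₁ e^(−t/τ₁) − τ₂ e^(−t/τ₂))/(τ₁ − τ₂)].
At t = 70.67: e^(−t/τ₁) = 0.0192872, e^(−t/τ₂) = 0.0584164.
C₂ = 0.8876·[1 − (17.8988·0.0192872 − 24.8824·0.0584164)/(-6.98364)] = 0.8876·0.841297 = 0.746735 mol/L.

0.7467 mol/L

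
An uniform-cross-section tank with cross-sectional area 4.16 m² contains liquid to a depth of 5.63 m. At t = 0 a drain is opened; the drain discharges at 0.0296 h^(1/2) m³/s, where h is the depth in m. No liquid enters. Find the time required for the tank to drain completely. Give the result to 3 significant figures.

667 s

Mass balance (ρ constant): A dh/dt = −0.0296 √h.
∫ h^(−1/2) dh = −(0.0296/A) ∫ dt, giving 2√h = 2√h₀ − (0.0296/A) t.
Tank is empty when √h = 0: t_empty = 2A√h₀/0.0296.
t_empty = 2·4.16·√5.63/0.0296 = 8.3200·2.3728/0.0296 = 666.94 s.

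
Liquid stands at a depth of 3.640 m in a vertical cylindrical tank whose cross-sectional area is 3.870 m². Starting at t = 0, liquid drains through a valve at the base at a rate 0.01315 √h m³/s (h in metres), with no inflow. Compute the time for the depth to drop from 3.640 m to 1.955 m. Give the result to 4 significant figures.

300.0 s

Volume balance on the tank: A dh/dt = −0.01315 √h.
This is separable: 2 d(√h)/dt = −0.01315/A, so √h = √h₀ − (0.01315/(2A)) t.
t = 2A(√h₀ − √h)/0.01315 = 2·3.870·(√3.640 − √1.955)/0.01315
  = 7.74000 × (1.90788 − 1.39821) / 0.01315 = 299.985 s.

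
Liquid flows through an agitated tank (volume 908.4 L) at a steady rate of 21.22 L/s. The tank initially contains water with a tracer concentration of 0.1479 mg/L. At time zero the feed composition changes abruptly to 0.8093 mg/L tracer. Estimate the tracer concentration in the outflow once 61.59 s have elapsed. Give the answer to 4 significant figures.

Unsteady species balance (constant V, well mixed): V dC/dt = Q(C_in − C).
So dC/dt = (C_in − C)/τ with τ = V/Q = 908.4/21.22 = 42.8087 s.
Solution: C(t) = C_in + (C₀ − C_in) e^(−t/τ).
C(61.59) = 0.8093 + (0.1479 − 0.8093)·e^(−61.59/42.8087) = 0.8093 + (-0.661400)·0.237230 = 0.652396 mg/L.

0.6524 mg/L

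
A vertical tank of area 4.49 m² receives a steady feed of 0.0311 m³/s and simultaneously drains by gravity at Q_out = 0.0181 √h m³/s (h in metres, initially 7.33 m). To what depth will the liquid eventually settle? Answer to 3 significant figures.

2.95 m

Volume balance on the tank: A dh/dt = Q_in − 0.0181 √h. At steady state dh/dt = 0:
Q_in = 0.0181 √h_ss ⇒ √h_ss = 0.0311/0.0181 = 1.7182.
h_ss = 1.7182² = 2.9523 m. (Since h₀ = 7.33 m > h_ss, the level will fall toward this value.)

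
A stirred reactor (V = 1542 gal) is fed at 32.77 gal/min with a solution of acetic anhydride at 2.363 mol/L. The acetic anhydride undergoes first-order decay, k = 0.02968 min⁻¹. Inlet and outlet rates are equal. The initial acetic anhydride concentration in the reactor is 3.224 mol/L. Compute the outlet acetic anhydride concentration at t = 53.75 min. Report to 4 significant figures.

1.131 mol/L

V dC/dt = Q(C_in − C) − k V C.
dC/dt = (Q/V) C_in − (Q/V + k) C; effective rate a = Q/V + k = 0.0212516 + 0.02968 = 0.0509316 min⁻¹.
C_ss = Q C_in/(Q + kV) = 0.985980 mol/L; C(t) = C_ss + (C₀ − C_ss) e^(−a t).
C(53.75) = 0.985980 + (2.23802)·e^(−0.0509316·53.75) = 0.985980 + (2.23802)·0.0647271 = 1.13084 mol/L.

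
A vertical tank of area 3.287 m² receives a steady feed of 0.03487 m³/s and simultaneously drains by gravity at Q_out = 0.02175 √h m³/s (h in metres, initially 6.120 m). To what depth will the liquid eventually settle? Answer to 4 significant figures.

2.570 m

Unsteady balance on liquid volume: A dh/dt = Q_in − 0.02175 √h. At steady state dh/dt = 0:
Q_in = 0.02175 √h_ss ⇒ √h_ss = 0.03487/0.02175 = 1.60322.
h_ss = 1.60322² = 2.57031 m. (Since h₀ = 6.120 m > h_ss, the level will fall toward this value.)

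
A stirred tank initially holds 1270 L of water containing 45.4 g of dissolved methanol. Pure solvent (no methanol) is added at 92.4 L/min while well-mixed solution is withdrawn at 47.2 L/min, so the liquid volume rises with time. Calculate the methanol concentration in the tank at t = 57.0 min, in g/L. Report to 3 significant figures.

Let m(t) be the amount of methanol. Volume: V(t) = V₀ + (Q_in − Q_out) t = 1270 + 45.200 t; V(57.0) = 3846.4 L.
Solute balance: dm/dt = 0 − Q_out C = −Q_out m/V(t).
dm/m = −Q_out dt/(V₀ + 45.200 t); integrating gives ln(m/m₀) = −(Q_out/(Q_in−Q_out)) ln(V/V₀).
m = m₀ (V₀/V)^(Q_out/(Q_in−Q_out)) = 45.4 × (1270/3846.4)^(1.0442) = 14.273 g.
C = m/V = 14.273/3846.4 = 0.0037107 g/L.

0.00371 g/L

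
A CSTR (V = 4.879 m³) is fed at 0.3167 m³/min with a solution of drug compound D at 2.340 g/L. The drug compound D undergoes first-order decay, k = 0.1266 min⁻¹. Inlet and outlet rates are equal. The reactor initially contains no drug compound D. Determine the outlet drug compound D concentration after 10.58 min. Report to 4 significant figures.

0.6886 g/L

Accumulation = in − out − consumed: V dC/dt = Q C_in − Q C − k V C.
dC/dt = (Q/V) C_in − (Q/V + k) C; effective rate a = Q/V + k = 0.0649108 + 0.1266 = 0.191511 min⁻¹.
C_ss = Q C_in/(Q + kV) = 0.793122 g/L; C(t) = C_ss + (C₀ − C_ss) e^(−a t).
C(10.58) = 0.793122 + (-0.793122)·e^(−0.191511·10.58) = 0.793122 + (-0.793122)·0.131838 = 0.688558 g/L.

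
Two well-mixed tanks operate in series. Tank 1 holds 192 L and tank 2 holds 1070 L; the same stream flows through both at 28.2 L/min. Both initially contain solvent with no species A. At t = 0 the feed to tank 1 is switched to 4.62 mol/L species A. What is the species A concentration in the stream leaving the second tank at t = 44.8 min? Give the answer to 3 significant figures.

2.89 mol/L

Time constants: τᵢ = Vᵢ/Q for each well-mixed tank.
τ₁ = 192/28.2 = 6.8085 min; τ₂ = 1070/28.2 = 37.943 min.
Solving the cascade with C₁(0)=C₂(0)=0 gives C₂(t) = C_in[1 − (τ₁ e^(−t/τ₁) − τ₂ e^(−t/τ₂))/(τ₁ − τ₂)].
At t = 44.8: e^(−t/τ₁) = 0.0013878, e^(−t/τ₂) = 0.30706.
C₂ = 4.62·[1 − (6.8085·0.0013878 − 37.943·0.30706)/(-31.135)] = 4.62·0.62610 = 2.8926 mol/L.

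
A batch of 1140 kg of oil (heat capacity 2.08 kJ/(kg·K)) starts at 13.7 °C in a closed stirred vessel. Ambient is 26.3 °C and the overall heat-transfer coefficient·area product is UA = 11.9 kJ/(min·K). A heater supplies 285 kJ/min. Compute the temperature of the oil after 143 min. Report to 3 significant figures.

32.4 °C

M c_p dT/dt = −UA(T − T_amb) + Q̇.
dT/dt = (T_ss − T)/τ with T_ss = T_amb + Q̇/UA = 26.3 + 285/11.9 = 50.250 °C, τ = M c_p/UA = 1140·2.08/11.9 = 199.26 min.
Solution: T(t) = T_ss + (T₀ − T_ss) e^(−t/τ).
T(143) = 50.250 + (-36.550)·0.48790 = 32.417 °C.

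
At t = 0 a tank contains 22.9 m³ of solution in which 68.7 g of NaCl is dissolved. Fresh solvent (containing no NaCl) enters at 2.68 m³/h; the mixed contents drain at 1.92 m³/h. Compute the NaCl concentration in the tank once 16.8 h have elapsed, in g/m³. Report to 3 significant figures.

Let m(t) be the amount of NaCl. Volume: V(t) = V₀ + (Q_in − Q_out) t = 22.9 + 0.76000 t; V(16.8) = 35.668 m³.
No NaCl enters, so dm/dt = −Q_out · (m/V).
dm/m = −Q_out dt/(V₀ + 0.76000 t); integrating gives ln(m/m₀) = −(Q_out/(Q_in−Q_out)) ln(V/V₀).
m = m₀ (V₀/V)^(Q_out/(Q_in−Q_out)) = 68.7 × (22.9/35.668)^(2.5263) = 22.428 g.
C = m/V = 22.428/35.668 = 0.62879 g/m³.

0.629 g/m³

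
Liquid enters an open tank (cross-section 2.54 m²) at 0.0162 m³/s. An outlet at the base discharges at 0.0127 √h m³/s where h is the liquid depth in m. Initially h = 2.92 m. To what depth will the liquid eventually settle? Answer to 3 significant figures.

A dh/dt = Q_in − 0.0127 √h. Steady state requires inflow = outflow:
Q_in = 0.0127 √h_ss ⇒ √h_ss = 0.0162/0.0127 = 1.2756.
h_ss = 1.2756² = 1.6271 m. (Since h₀ = 2.92 m > h_ss, the level will fall toward this value.)

1.63 m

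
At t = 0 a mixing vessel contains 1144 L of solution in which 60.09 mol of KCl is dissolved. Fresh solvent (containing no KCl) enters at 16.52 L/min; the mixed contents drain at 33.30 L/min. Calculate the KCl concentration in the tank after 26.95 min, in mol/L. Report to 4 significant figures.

0.03201 mol/L

Total volume: dV/dt = Q_in − Q_out = -16.7800 L/min, so V(t) = 1144 − 16.7800 t and V(26.95) = 691.779 L.
Species balance (pure solvent in): dm/dt = −Q_out · m/V(t).
dm/m = −Q_out dt/(V₀ − 16.7800 t); integrating gives ln(m/m₀) = −(Q_out/(Q_in−Q_out)) ln(V/V₀).
m = m₀ (V₀/V)^(Q_out/(Q_in−Q_out)) = 60.09 × (1144/691.779)^(-1.98451) = 22.1447 mol.
C = m/V = 22.1447/691.779 = 0.0320112 mol/L.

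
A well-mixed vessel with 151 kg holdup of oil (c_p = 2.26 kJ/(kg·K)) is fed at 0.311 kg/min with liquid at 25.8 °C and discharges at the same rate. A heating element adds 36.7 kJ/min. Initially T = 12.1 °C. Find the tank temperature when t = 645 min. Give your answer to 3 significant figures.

60.6 °C

Heat balance on the well-mixed liquid: M c_p dT/dt = ṁ c_p (T_in − T) + 36.7.
Rearrange: dT/dt = (T_ss − T)/τ with τ = M/ṁ = 485.53 min and T_ss = T_in + Q̇/(ṁ c_p) = 78.015 °C.
T approaches T_ss exponentially: T(t) = T_ss + (T₀ − T_ss) e^(−t/τ).
T(645) = 78.015 + (-65.915)·e^(−645/485.53) = 78.015 + (-65.915)·0.26489 = 60.555 °C.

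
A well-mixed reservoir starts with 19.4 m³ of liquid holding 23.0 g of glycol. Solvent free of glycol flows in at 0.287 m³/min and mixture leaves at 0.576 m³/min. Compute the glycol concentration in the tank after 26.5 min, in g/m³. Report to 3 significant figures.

Let m(t) be the amount of glycol. Volume: V(t) = V₀ + (Q_in − Q_out) t = 19.4 − 0.28900 t; V(26.5) = 11.741 m³.
Solute balance: dm/dt = 0 − Q_out C = −Q_out m/V(t).
dm/m = −Q_out dt/(V₀ − 0.28900 t); integrating gives ln(m/m₀) = −(Q_out/(Q_in−Q_out)) ln(V/V₀).
m = m₀ (V₀/V)^(Q_out/(Q_in−Q_out)) = 23.0 × (19.4/11.741)^(-1.9931) = 8.4544 g.
C = m/V = 8.4544/11.741 = 0.72004 g/m³.

0.720 g/m³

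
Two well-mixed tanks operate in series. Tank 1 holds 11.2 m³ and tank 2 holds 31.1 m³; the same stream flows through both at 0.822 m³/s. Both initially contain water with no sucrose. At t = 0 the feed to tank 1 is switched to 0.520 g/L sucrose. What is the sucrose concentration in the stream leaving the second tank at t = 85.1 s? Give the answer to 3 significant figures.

0.435 g/L

Time constants: τᵢ = Vᵢ/Q for each well-mixed tank.
τ₁ = 11.2/0.822 = 13.625 s; τ₂ = 31.1/0.822 = 37.835 s.
Tank 1: C₁ = C_in(1 − e^(−t/τ₁)). Tank 2 (τ₁ ≠ τ₂): C₂ = C_in[1 − (τ₁ e^(−t/τ₁) − τ₂ e^(−t/τ₂))/(τ₁ − τ₂)].
At t = 85.1: e^(−t/τ₁) = 0.0019387, e^(−t/τ₂) = 0.10548.
C₂ = 0.520·[1 − (13.625·0.0019387 − 37.835·0.10548)/(-24.209)] = 0.520·0.83625 = 0.43485 g/L.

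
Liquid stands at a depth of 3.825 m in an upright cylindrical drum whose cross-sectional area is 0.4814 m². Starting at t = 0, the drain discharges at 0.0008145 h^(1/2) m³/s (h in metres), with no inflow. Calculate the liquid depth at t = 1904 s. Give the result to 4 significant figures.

Accumulation of liquid (constant cross-section A): A dh/dt = −0.0008145 √h.
∫ h^(−1/2) dh = −(0.0008145/A) ∫ dt, giving 2√h = 2√h₀ − (0.0008145/A) t.
√h = √3.825 − 0.0008145·1904/(2·0.4814) = 1.95576 − 1.61073 = 0.345034.
h = 0.345034² = 0.119048 m.

0.1190 m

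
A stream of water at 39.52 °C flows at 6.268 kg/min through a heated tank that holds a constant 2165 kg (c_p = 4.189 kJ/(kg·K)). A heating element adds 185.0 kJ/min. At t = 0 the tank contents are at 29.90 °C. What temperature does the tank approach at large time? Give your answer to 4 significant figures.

46.57 °C

Unsteady energy balance on the tank contents: M c_p dT/dt = ṁ c_p (T_in − T) + 185.0.
At steady state dT/dt = 0 ⇒ T_ss = T_in + Q̇/(ṁ c_p) = 39.52 + 185.0/(6.268·4.189) = 46.5658 °C.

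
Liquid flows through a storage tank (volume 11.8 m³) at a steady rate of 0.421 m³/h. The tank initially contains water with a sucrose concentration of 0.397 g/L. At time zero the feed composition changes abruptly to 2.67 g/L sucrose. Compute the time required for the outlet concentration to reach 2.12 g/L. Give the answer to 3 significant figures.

39.8 h

Mass balance on the solute (V constant): V dC/dt = Q(C_in − C), so τ = V/Q = 28.029 h.
C(t) = C_in + (C₀ − C_in) e^(−t/τ). Set C = 2.12 and solve for t:
e^(−t/τ) = (C − C_in)/(C₀ − C_in) = (2.12 − 2.67)/(0.397 − 2.67) = 0.24197
t = −τ ln(…) = 28.029 × 1.4189 = 39.771 h.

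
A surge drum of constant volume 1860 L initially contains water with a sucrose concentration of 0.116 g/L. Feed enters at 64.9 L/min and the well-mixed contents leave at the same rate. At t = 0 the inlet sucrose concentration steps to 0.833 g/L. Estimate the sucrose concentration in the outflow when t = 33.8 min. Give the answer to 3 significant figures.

0.613 g/L

Mass balance on the solute (V constant): V dC/dt = Q(C_in − C).
Time constant τ = V/Q = 1860/64.9 = 28.659 min.
Integrating: C(t) = C_in + (C₀ − C_in) e^(−t/τ).
C(33.8) = 0.833 + (0.116 − 0.833)·e^(−33.8/28.659) = 0.833 + (-0.71700)·0.30747 = 0.61254 g/L.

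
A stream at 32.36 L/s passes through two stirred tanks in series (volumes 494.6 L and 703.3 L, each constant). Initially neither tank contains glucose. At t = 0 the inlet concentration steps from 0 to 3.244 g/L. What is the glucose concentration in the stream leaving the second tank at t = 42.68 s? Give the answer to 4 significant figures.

Species balance on tank i: dCᵢ/dt = (Cᵢ₋₁ − Cᵢ)/τᵢ with τᵢ = Vᵢ/Q.
τ₁ = 494.6/32.36 = 15.2843 s; τ₂ = 703.3/32.36 = 21.7336 s.
Tank 1: C₁ = C_in(1 − e^(−t/τ₁)). Tank 2 (τ₁ ≠ τ₂): C₂ = C_in[1 − (τ₁ e^(−t/τ₁) − τ₂ e^(−t/τ₂))/(τ₁ − τ₂)].
At t = 42.68: e^(−t/τ₁) = 0.0612735, e^(−t/τ₂) = 0.140327.
C₂ = 3.244·[1 − (15.2843·0.0612735 − 21.7336·0.140327)/(-6.44932)] = 3.244·0.672322 = 2.18101 g/L.

2.181 g/L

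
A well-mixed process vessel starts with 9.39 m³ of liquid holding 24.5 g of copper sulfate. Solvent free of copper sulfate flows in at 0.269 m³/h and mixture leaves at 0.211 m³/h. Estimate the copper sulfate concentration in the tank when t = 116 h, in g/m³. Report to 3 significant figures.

Let m(t) be the amount of copper sulfate. Volume: V(t) = V₀ + (Q_in − Q_out) t = 9.39 + 0.058000 t; V(116) = 16.118 m³.
No copper sulfate enters, so dm/dt = −Q_out · (m/V).
Separate: dm/m = −Q_out dt/V(t) ⇒ ln(m/m₀) = −(Q_out/(Q_in−Q_out)) ln(V/V₀).
m = m₀ (V₀/V)^(Q_out/(Q_in−Q_out)) = 24.5 × (9.39/16.118)^(3.6379) = 3.4320 g.
C = m/V = 3.4320/16.118 = 0.21293 g/m³.

0.213 g/m³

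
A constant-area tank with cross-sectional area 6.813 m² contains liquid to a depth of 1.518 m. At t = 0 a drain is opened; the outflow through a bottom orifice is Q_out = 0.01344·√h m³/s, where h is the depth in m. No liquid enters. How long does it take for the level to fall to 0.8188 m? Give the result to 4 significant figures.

331.7 s

With no inflow, A dh/dt = −0.01344 √h.
This is separable: 2 d(√h)/dt = −0.01344/A, so √h = √h₀ − (0.01344/(2A)) t.
t = 2A(√h₀ − √h)/0.01344 = 2·6.813·(√1.518 − √0.8188)/0.01344
  = 13.6260 × (1.23207 − 0.904876) / 0.01344 = 331.724 s.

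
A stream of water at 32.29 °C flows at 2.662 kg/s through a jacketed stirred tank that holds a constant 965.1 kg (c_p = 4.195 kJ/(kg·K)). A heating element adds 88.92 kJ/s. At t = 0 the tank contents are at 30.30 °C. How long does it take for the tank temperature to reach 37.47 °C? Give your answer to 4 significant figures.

462.0 s

M c_p dT/dt = ṁ c_p (T_in − T) + Q̇.
τ = M/ṁ = 362.547 s; T_ss = T_in + Q̇/(ṁ c_p) = 40.2527 °C.
T(t) = T_ss + (T₀ − T_ss) e^(−t/τ). Set T = 37.47:
e^(−t/τ) = (37.47 − 40.2527)/(30.30 − 40.2527) = 0.279591
t = −362.547 · ln(0.279591) = 462.039 s.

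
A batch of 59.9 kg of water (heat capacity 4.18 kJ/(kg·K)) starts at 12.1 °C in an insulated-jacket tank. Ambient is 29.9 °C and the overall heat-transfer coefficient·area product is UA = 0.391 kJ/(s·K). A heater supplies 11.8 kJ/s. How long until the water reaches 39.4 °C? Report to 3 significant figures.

539 s

M c_p dT/dt = −UA(T − T_amb) + Q̇.
τ = M c_p/UA = 640.36 s; T_ss = T_amb + Q̇/UA = 29.9 + 11.8/0.391 = 60.079 °C.
T(t) = T_ss + (T₀ − T_ss)e^(−t/τ); set T = 39.4:
t = −τ ln[(T − T_ss)/(T₀ − T_ss)] = −640.36 · ln(0.43100) = 538.96 s.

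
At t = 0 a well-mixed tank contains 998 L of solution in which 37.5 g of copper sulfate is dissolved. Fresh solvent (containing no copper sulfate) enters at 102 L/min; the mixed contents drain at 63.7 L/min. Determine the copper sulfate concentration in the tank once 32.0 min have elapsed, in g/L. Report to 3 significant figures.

Total volume: dV/dt = Q_in − Q_out = 38.300 L/min, so V(t) = 998 + 38.300 t and V(32.0) = 2223.6 L.
Solute balance: dm/dt = 0 − Q_out C = −Q_out m/V(t).
Separate: dm/m = −Q_out dt/V(t) ⇒ ln(m/m₀) = −(Q_out/(Q_in−Q_out)) ln(V/V₀).
m = m₀ (V₀/V)^(Q_out/(Q_in−Q_out)) = 37.5 × (998/2223.6)^(1.6632) = 9.8939 g.
C = m/V = 9.8939/2223.6 = 0.0044495 g/L.

0.00445 g/L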